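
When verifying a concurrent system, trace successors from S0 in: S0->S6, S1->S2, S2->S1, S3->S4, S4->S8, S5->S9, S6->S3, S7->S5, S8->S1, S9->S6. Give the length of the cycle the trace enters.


Trace from S0 until a state repeats:
  S0 -> S6 -> S3 -> S4 -> S8 -> S1 -> S2 -> S1
S1 first seen at step 5, revisited at step 7.
Cycle length = 7 - 5 = 2

2


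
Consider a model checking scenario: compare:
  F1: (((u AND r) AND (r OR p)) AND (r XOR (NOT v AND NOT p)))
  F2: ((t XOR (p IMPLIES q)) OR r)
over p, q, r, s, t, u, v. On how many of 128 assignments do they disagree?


F1 = (((u AND r) AND (r OR p)) AND (r XOR (NOT v AND NOT p)))
F2 = ((t XOR (p IMPLIES q)) OR r)
Evaluate both on each of 128 rows (bits = p,q,r,s,t,u,v):
  row 0 [0000000]: F1=0 F2=1 (differ) -> 1
  row 1 [0000001]: F1=0 F2=1 (differ) -> 1
  row 2 [0000010]: F1=0 F2=1 (differ) -> 1
  row 3 [0000011]: F1=0 F2=1 (differ) -> 1
  row 4 [0000100]: F1=0 F2=0 -> 0
  (every remaining row is evaluated the same way; all 128 results are listed next)
Full result column, 8 rows per line (p,q,r,s fixed per line; t,u,v runs 000..111 left to right):
  rows 0-7 [p,q,r,s=0000]: 11110000  (ones: 4)
  rows 8-15 [p,q,r,s=0001]: 11110000  (ones: 4)
  rows 16-23 [p,q,r,s=0010]: 11101110  (ones: 6)
  rows 24-31 [p,q,r,s=0011]: 11101110  (ones: 6)
  rows 32-39 [p,q,r,s=0100]: 11110000  (ones: 4)
  rows 40-47 [p,q,r,s=0101]: 11110000  (ones: 4)
  rows 48-55 [p,q,r,s=0110]: 11101110  (ones: 6)
  rows 56-63 [p,q,r,s=0111]: 11101110  (ones: 6)
  rows 64-71 [p,q,r,s=1000]: 00001111  (ones: 4)
  rows 72-79 [p,q,r,s=1001]: 00001111  (ones: 4)
  rows 80-87 [p,q,r,s=1010]: 11001100  (ones: 4)
  rows 88-95 [p,q,r,s=1011]: 11001100  (ones: 4)
  rows 96-103 [p,q,r,s=1100]: 11110000  (ones: 4)
  rows 104-111 [p,q,r,s=1101]: 11110000  (ones: 4)
  rows 112-119 [p,q,r,s=1110]: 11001100  (ones: 4)
  rows 120-127 [p,q,r,s=1111]: 11001100  (ones: 4)
Disagreements = 4+4+6+6+4+4+6+6+4+4+4+4+4+4+4+4 = 72

72


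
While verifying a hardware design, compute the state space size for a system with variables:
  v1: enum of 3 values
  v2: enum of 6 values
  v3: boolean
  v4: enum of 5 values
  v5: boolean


State space = product of domain sizes of all variables.
Domain sizes:
  v1 (enum of 3 values): 3
  v2 (enum of 6 values): 6
  v3 (boolean): 2
  v4 (enum of 5 values): 5
  v5 (boolean): 2
Product = 3 * 6 * 2 * 5 * 2 = 360

360


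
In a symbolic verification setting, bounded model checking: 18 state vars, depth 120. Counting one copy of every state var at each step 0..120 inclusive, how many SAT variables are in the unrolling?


BMC unrolls to depth k, creating one copy of each state var for steps 0..k.
Step count = 120 + 1 = 121 (steps 0 through 120)
Vars per step = 18
Total = 18 * 121 = 2178

2178


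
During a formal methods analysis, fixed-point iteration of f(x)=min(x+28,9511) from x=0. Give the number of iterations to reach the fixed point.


Step 1: x=0, cap=9511, increment=28
Step 2: x grows by 28 each step until capped at 9511; fixed point is x=9511
Step 3: iterations = ceil(9511/28) = 340

340


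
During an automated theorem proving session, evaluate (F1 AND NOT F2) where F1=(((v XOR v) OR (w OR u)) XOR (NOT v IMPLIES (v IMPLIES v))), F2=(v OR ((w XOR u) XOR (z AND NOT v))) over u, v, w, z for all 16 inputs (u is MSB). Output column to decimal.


F1 = (((v XOR v) OR (w OR u)) XOR (NOT v IMPLIES (v IMPLIES v)))
F2 = (v OR ((w XOR u) XOR (z AND NOT v)))
Counterexample to F1=>F2 is where F1=1 and F2=0.
Evaluate each row (bits = u,v,w,z, MSB first):
  row 0 [0000]: F1=1 F2=0 -> F1&~F2 -> 1
  row 1 [0001]: F1=1 F2=1 -> F1&~F2 -> 0
  row 2 [0010]: F1=0 F2=1 -> F1&~F2 -> 0
  row 3 [0011]: F1=0 F2=0 -> F1&~F2 -> 0
  row 4 [0100]: F1=1 F2=1 -> F1&~F2 -> 0
  row 5 [0101]: F1=1 F2=1 -> F1&~F2 -> 0
  row 6 [0110]: F1=0 F2=1 -> F1&~F2 -> 0
  row 7 [0111]: F1=0 F2=1 -> F1&~F2 -> 0
  row 8 [1000]: F1=0 F2=1 -> F1&~F2 -> 0
  row 9 [1001]: F1=0 F2=0 -> F1&~F2 -> 0
  row 10 [1010]: F1=0 F2=0 -> F1&~F2 -> 0
  row 11 [1011]: F1=0 F2=1 -> F1&~F2 -> 0
  row 12 [1100]: F1=0 F2=1 -> F1&~F2 -> 0
  row 13 [1101]: F1=0 F2=1 -> F1&~F2 -> 0
  row 14 [1110]: F1=0 F2=1 -> F1&~F2 -> 0
  row 15 [1111]: F1=0 F2=1 -> F1&~F2 -> 0
Full result column, 4 rows per line (u,v fixed per line; w,z runs 00..11 left to right):
  rows 0-3 [u,v=00]: 1000  = hex 8
  rows 4-7 [u,v=01]: 0000  = hex 0
  rows 8-11 [u,v=10]: 0000  = hex 0
  rows 12-15 [u,v=11]: 0000  = hex 0
Counterexample vector (row 0 .. row 15) = 1000000000000000
Output column grouped in 4s = 1000 0000 0000 0000 = 0x8000
Convert to decimal digit by digit (value = value*16 + digit):
  8 -> 8
  8*16 + 0 = 128
  128*16 + 0 = 2048
  2048*16 + 0 = 32768
Decimal = 32768

32768


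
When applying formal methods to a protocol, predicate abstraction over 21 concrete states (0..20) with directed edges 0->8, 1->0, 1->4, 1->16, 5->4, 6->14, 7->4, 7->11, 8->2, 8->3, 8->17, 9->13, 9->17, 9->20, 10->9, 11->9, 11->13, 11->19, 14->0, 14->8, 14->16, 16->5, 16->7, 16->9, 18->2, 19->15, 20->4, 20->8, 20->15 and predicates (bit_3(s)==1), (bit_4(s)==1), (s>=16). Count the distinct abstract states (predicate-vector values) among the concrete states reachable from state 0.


BFS from 0:
Concrete reachable: {0, 2, 3, 8, 17}
Abstract via predicates (bit_3(s)==1), (bit_4(s)==1), (s>=16):
  (0,0,0) <- {0, 2, 3}
  (0,1,1) <- {17}
  (1,0,0) <- {8}
Distinct abstract states = 3

3


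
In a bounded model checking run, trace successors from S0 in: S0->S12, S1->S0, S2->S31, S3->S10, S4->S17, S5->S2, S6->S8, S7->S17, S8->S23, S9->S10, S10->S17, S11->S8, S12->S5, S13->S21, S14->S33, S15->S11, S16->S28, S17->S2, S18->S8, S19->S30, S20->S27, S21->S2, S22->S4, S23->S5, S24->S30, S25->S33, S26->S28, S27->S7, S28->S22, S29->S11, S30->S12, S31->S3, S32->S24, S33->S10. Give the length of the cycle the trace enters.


Trace from S0 until a state repeats:
  S0 -> S12 -> S5 -> S2 -> S31 -> S3 -> S10 -> S17 -> S2
S2 first seen at step 3, revisited at step 8.
Cycle length = 8 - 3 = 5

5


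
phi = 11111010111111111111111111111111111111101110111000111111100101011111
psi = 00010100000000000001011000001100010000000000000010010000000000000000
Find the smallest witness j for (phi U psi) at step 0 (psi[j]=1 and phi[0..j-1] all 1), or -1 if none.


(phi U psi) at 0: need smallest j with psi[j]=1 and phi[i]=1 for all i in [0,j).
Scan from step 0:
  step 0: phi=1, psi=0 -> continue
  step 1: phi=1, psi=0 -> continue
  step 2: phi=1, psi=0 -> continue
  step 3: psi=1 and phi held for [0,3) -> witness found
Witness step = 3

3


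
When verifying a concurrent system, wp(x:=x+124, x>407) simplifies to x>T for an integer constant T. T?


Formula: wp(x:=E, P) = P[E/x] (substitute E for x in postcondition)
Step 1: Postcondition: x>407
Step 2: Substitute x+124 for x: x+124>407
Step 3: Solve for x: x > 407-124 = 283

283


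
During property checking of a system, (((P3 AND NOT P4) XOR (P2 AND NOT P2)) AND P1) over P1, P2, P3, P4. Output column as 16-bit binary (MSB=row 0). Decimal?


Formula: (((P3 AND NOT P4) XOR (P2 AND NOT P2)) AND P1) over P1, P2, P3, P4 (16 rows)
Evaluate each row (bits = P1,P2,P3,P4, MSB first):
  row 0 [0000]: (((0 AND NOT 0) XOR (0 AND NOT 0)) AND 0) -> 0
  row 1 [0001]: (((0 AND NOT 1) XOR (0 AND NOT 0)) AND 0) -> 0
  row 2 [0010]: (((1 AND NOT 0) XOR (0 AND NOT 0)) AND 0) -> 0
  row 3 [0011]: (((1 AND NOT 1) XOR (0 AND NOT 0)) AND 0) -> 0
  row 4 [0100]: (((0 AND NOT 0) XOR (1 AND NOT 1)) AND 0) -> 0
  row 5 [0101]: (((0 AND NOT 1) XOR (1 AND NOT 1)) AND 0) -> 0
  row 6 [0110]: (((1 AND NOT 0) XOR (1 AND NOT 1)) AND 0) -> 0
  row 7 [0111]: (((1 AND NOT 1) XOR (1 AND NOT 1)) AND 0) -> 0
  row 8 [1000]: (((0 AND NOT 0) XOR (0 AND NOT 0)) AND 1) -> 0
  row 9 [1001]: (((0 AND NOT 1) XOR (0 AND NOT 0)) AND 1) -> 0
  row 10 [1010]: (((1 AND NOT 0) XOR (0 AND NOT 0)) AND 1) -> 1
  row 11 [1011]: (((1 AND NOT 1) XOR (0 AND NOT 0)) AND 1) -> 0
  row 12 [1100]: (((0 AND NOT 0) XOR (1 AND NOT 1)) AND 1) -> 0
  row 13 [1101]: (((0 AND NOT 1) XOR (1 AND NOT 1)) AND 1) -> 0
  row 14 [1110]: (((1 AND NOT 0) XOR (1 AND NOT 1)) AND 1) -> 1
  row 15 [1111]: (((1 AND NOT 1) XOR (1 AND NOT 1)) AND 1) -> 0
Full result column, 4 rows per line (P1,P2 fixed per line; P3,P4 runs 00..11 left to right):
  rows 0-3 [P1,P2=00]: 0000  = hex 0
  rows 4-7 [P1,P2=01]: 0000  = hex 0
  rows 8-11 [P1,P2=10]: 0010  = hex 2
  rows 12-15 [P1,P2=11]: 0010  = hex 2
Output column (row 0 .. row 15) = 0000000000100010
Output column grouped in 4s = 0000 0000 0010 0010 = 0x0022
Convert to decimal digit by digit (value = value*16 + digit):
  0 -> 0
  0*16 + 0 = 0
  0*16 + 2 = 2
  2*16 + 2 = 34
Decimal = 34

34


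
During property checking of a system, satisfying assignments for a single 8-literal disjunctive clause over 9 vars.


Step 1: Total=2^9=512
Step 2: Unsat when all 8 false: 2^1=2
Step 3: Sat=512-2=510

510


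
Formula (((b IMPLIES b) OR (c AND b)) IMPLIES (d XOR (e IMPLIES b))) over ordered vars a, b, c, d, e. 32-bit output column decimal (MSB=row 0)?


Formula: (((b IMPLIES b) OR (c AND b)) IMPLIES (d XOR (e IMPLIES b))) over a, b, c, d, e (32 rows)
Evaluate each row (bits = a,b,c,d,e, MSB first):
  row 0 [00000]: (((0 IMPLIES 0) OR (0 AND 0)) IMPLIES (0 XOR (0 IMPLIES 0))) -> 1
  row 1 [00001]: (((0 IMPLIES 0) OR (0 AND 0)) IMPLIES (0 XOR (1 IMPLIES 0))) -> 0
  row 2 [00010]: (((0 IMPLIES 0) OR (0 AND 0)) IMPLIES (1 XOR (0 IMPLIES 0))) -> 0
  row 3 [00011]: (((0 IMPLIES 0) OR (0 AND 0)) IMPLIES (1 XOR (1 IMPLIES 0))) -> 1
  row 4 [00100]: (((0 IMPLIES 0) OR (1 AND 0)) IMPLIES (0 XOR (0 IMPLIES 0))) -> 1
  row 5 [00101]: (((0 IMPLIES 0) OR (1 AND 0)) IMPLIES (0 XOR (1 IMPLIES 0))) -> 0
  row 6 [00110]: (((0 IMPLIES 0) OR (1 AND 0)) IMPLIES (1 XOR (0 IMPLIES 0))) -> 0
  row 7 [00111]: (((0 IMPLIES 0) OR (1 AND 0)) IMPLIES (1 XOR (1 IMPLIES 0))) -> 1
  row 8 [01000]: (((1 IMPLIES 1) OR (0 AND 1)) IMPLIES (0 XOR (0 IMPLIES 1))) -> 1
  row 9 [01001]: (((1 IMPLIES 1) OR (0 AND 1)) IMPLIES (0 XOR (1 IMPLIES 1))) -> 1
  row 10 [01010]: (((1 IMPLIES 1) OR (0 AND 1)) IMPLIES (1 XOR (0 IMPLIES 1))) -> 0
  row 11 [01011]: (((1 IMPLIES 1) OR (0 AND 1)) IMPLIES (1 XOR (1 IMPLIES 1))) -> 0
  row 12 [01100]: (((1 IMPLIES 1) OR (1 AND 1)) IMPLIES (0 XOR (0 IMPLIES 1))) -> 1
  row 13 [01101]: (((1 IMPLIES 1) OR (1 AND 1)) IMPLIES (0 XOR (1 IMPLIES 1))) -> 1
  row 14 [01110]: (((1 IMPLIES 1) OR (1 AND 1)) IMPLIES (1 XOR (0 IMPLIES 1))) -> 0
  row 15 [01111]: (((1 IMPLIES 1) OR (1 AND 1)) IMPLIES (1 XOR (1 IMPLIES 1))) -> 0
  row 16 [10000]: (((0 IMPLIES 0) OR (0 AND 0)) IMPLIES (0 XOR (0 IMPLIES 0))) -> 1
  row 17 [10001]: (((0 IMPLIES 0) OR (0 AND 0)) IMPLIES (0 XOR (1 IMPLIES 0))) -> 0
  row 18 [10010]: (((0 IMPLIES 0) OR (0 AND 0)) IMPLIES (1 XOR (0 IMPLIES 0))) -> 0
  row 19 [10011]: (((0 IMPLIES 0) OR (0 AND 0)) IMPLIES (1 XOR (1 IMPLIES 0))) -> 1
  row 20 [10100]: (((0 IMPLIES 0) OR (1 AND 0)) IMPLIES (0 XOR (0 IMPLIES 0))) -> 1
  row 21 [10101]: (((0 IMPLIES 0) OR (1 AND 0)) IMPLIES (0 XOR (1 IMPLIES 0))) -> 0
  row 22 [10110]: (((0 IMPLIES 0) OR (1 AND 0)) IMPLIES (1 XOR (0 IMPLIES 0))) -> 0
  row 23 [10111]: (((0 IMPLIES 0) OR (1 AND 0)) IMPLIES (1 XOR (1 IMPLIES 0))) -> 1
  row 24 [11000]: (((1 IMPLIES 1) OR (0 AND 1)) IMPLIES (0 XOR (0 IMPLIES 1))) -> 1
  row 25 [11001]: (((1 IMPLIES 1) OR (0 AND 1)) IMPLIES (0 XOR (1 IMPLIES 1))) -> 1
  row 26 [11010]: (((1 IMPLIES 1) OR (0 AND 1)) IMPLIES (1 XOR (0 IMPLIES 1))) -> 0
  row 27 [11011]: (((1 IMPLIES 1) OR (0 AND 1)) IMPLIES (1 XOR (1 IMPLIES 1))) -> 0
  row 28 [11100]: (((1 IMPLIES 1) OR (1 AND 1)) IMPLIES (0 XOR (0 IMPLIES 1))) -> 1
  row 29 [11101]: (((1 IMPLIES 1) OR (1 AND 1)) IMPLIES (0 XOR (1 IMPLIES 1))) -> 1
  row 30 [11110]: (((1 IMPLIES 1) OR (1 AND 1)) IMPLIES (1 XOR (0 IMPLIES 1))) -> 0
  row 31 [11111]: (((1 IMPLIES 1) OR (1 AND 1)) IMPLIES (1 XOR (1 IMPLIES 1))) -> 0
Full result column, 4 rows per line (a,b,c fixed per line; d,e runs 00..11 left to right):
  rows 0-3 [a,b,c=000]: 1001  = hex 9
  rows 4-7 [a,b,c=001]: 1001  = hex 9
  rows 8-11 [a,b,c=010]: 1100  = hex C
  rows 12-15 [a,b,c=011]: 1100  = hex C
  rows 16-19 [a,b,c=100]: 1001  = hex 9
  rows 20-23 [a,b,c=101]: 1001  = hex 9
  rows 24-27 [a,b,c=110]: 1100  = hex C
  rows 28-31 [a,b,c=111]: 1100  = hex C
Output column (row 0 .. row 31) = 10011001110011001001100111001100
Output column grouped in 4s = 1001 1001 1100 1100 1001 1001 1100 1100 = 0x99CC99CC
Convert to decimal digit by digit (value = value*16 + digit):
  9 -> 9
  9*16 + 9 = 153
  153*16 + 12 (C) = 2460
  2460*16 + 12 (C) = 39372
  39372*16 + 9 = 629961
  629961*16 + 9 = 10079385
  10079385*16 + 12 (C) = 161270172
  161270172*16 + 12 (C) = 2580322764
Decimal = 2580322764

2580322764


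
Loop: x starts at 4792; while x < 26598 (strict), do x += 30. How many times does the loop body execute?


Step 1: x goes from 4792 toward 26598 by 30; the body runs while x<26598, so iterations = ceil((bound-start)/step)
Step 2: Distance=21806
Step 3: ceil(21806/30)=727

727


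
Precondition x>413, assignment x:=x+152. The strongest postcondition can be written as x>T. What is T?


Formula: sp(P, x:=E) = exists old_x. (x = E[old_x/x]) AND P[old_x/x] (old_x is the value of x before the assignment; eliminate old_x by solving x = E[old_x/x] for old_x)
Step 1: Precondition P: x>413, i.e. old_x > 413
Step 2: Assignment gives x = old_x + 152, so old_x = x - 152
Step 3: Substitute into P: x - 152 > 413
Step 4: Simplify: x > 413+152 = 565

565


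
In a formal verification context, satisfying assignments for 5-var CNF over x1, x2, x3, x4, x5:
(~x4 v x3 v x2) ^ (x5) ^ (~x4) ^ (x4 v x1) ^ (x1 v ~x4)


CNF with 5 clauses over 5 vars (32 assignments).
An assignment satisfies CNF iff every clause has >=1 true literal.
Check each row (bits = x1,x2,x3,x4,x5; clause T/F shown):
  row 0 [00000]: clauses=TFTFT -> 0
  row 1 [00001]: clauses=TTTFT -> 0
  row 2 [00010]: clauses=FFFTF -> 0
  row 3 [00011]: clauses=FTFTF -> 0
  row 4 [00100]: clauses=TFTFT -> 0
  row 5 [00101]: clauses=TTTFT -> 0
  row 6 [00110]: clauses=TFFTF -> 0
  row 7 [00111]: clauses=TTFTF -> 0
  row 8 [01000]: clauses=TFTFT -> 0
  row 9 [01001]: clauses=TTTFT -> 0
  row 10 [01010]: clauses=TFFTF -> 0
  row 11 [01011]: clauses=TTFTF -> 0
  row 12 [01100]: clauses=TFTFT -> 0
  row 13 [01101]: clauses=TTTFT -> 0
  row 14 [01110]: clauses=TFFTF -> 0
  row 15 [01111]: clauses=TTFTF -> 0
  row 16 [10000]: clauses=TFTTT -> 0
  row 17 [10001]: clauses=TTTTT -> 1
  row 18 [10010]: clauses=FFFTT -> 0
  row 19 [10011]: clauses=FTFTT -> 0
  row 20 [10100]: clauses=TFTTT -> 0
  row 21 [10101]: clauses=TTTTT -> 1
  row 22 [10110]: clauses=TFFTT -> 0
  row 23 [10111]: clauses=TTFTT -> 0
  row 24 [11000]: clauses=TFTTT -> 0
  row 25 [11001]: clauses=TTTTT -> 1
  row 26 [11010]: clauses=TFFTT -> 0
  row 27 [11011]: clauses=TTFTT -> 0
  row 28 [11100]: clauses=TFTTT -> 0
  row 29 [11101]: clauses=TTTTT -> 1
  row 30 [11110]: clauses=TFFTT -> 0
  row 31 [11111]: clauses=TTFTT -> 0
Full result column, 8 rows per line (x1,x2 fixed per line; x3,x4,x5 runs 000..111 left to right):
  rows 0-7 [x1,x2=00]: 00000000  (ones: 0)
  rows 8-15 [x1,x2=01]: 00000000  (ones: 0)
  rows 16-23 [x1,x2=10]: 01000100  (ones: 2)
  rows 24-31 [x1,x2=11]: 01000100  (ones: 2)
Satisfying assignments = 0+0+2+2 = 4

4


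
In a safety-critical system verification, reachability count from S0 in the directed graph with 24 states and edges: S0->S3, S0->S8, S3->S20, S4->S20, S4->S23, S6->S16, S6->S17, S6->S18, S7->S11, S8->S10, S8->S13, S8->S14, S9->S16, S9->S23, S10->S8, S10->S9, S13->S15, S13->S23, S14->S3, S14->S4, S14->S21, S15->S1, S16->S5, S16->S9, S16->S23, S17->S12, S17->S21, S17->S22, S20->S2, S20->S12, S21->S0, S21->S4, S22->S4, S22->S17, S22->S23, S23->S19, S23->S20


BFS from S0:
  layer 0: {S0}
  layer 1: {S3, S8}
  layer 2: {S10, S13, S14, S20}
  layer 3: {S2, S4, S9, S12, S15, S21, S23}
  layer 4: {S1, S16, S19}
  layer 5: {S5}
Reachable set: {S0, S1, S2, S3, S4, S5, S8, S9, S10, S12, S13, S14, S15, S16, S19, S20, S21, S23}
Count = 18

18


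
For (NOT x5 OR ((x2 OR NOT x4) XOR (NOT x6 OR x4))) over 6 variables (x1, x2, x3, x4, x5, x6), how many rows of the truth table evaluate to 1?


Formula: (NOT x5 OR ((x2 OR NOT x4) XOR (NOT x6 OR x4))) over 6 vars (64 rows)
Evaluate each row (x1, x2, x3, x4, x5, x6 as bits, MSB first):
  row 0 [000000]: (NOT 0 OR ((0 OR NOT 0) XOR (NOT 0 OR 0))) -> 1
  row 1 [000001]: (NOT 0 OR ((0 OR NOT 0) XOR (NOT 1 OR 0))) -> 1
  row 2 [000010]: (NOT 1 OR ((0 OR NOT 0) XOR (NOT 0 OR 0))) -> 0
  row 3 [000011]: (NOT 1 OR ((0 OR NOT 0) XOR (NOT 1 OR 0))) -> 1
  row 4 [000100]: (NOT 0 OR ((0 OR NOT 1) XOR (NOT 0 OR 1))) -> 1
  (every remaining row is evaluated the same way; all 64 results are listed next)
Full result column, 8 rows per line (x1,x2,x3 fixed per line; x4,x5,x6 runs 000..111 left to right):
  rows 0-7 [x1,x2,x3=000]: 11011111  (ones: 7)
  rows 8-15 [x1,x2,x3=001]: 11011111  (ones: 7)
  rows 16-23 [x1,x2,x3=010]: 11011100  (ones: 5)
  rows 24-31 [x1,x2,x3=011]: 11011100  (ones: 5)
  rows 32-39 [x1,x2,x3=100]: 11011111  (ones: 7)
  rows 40-47 [x1,x2,x3=101]: 11011111  (ones: 7)
  rows 48-55 [x1,x2,x3=110]: 11011100  (ones: 5)
  rows 56-63 [x1,x2,x3=111]: 11011100  (ones: 5)
Count of 1-rows = 7+7+5+5+7+7+5+5 = 48

48


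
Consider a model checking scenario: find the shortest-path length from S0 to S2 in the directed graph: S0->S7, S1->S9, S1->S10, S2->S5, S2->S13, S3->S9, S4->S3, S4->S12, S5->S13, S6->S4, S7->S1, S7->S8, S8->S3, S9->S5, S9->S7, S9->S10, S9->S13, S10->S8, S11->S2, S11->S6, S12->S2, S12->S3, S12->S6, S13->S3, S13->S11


BFS layer-by-layer from S0:
  dist 0: {S0}
  dist 1: {S7}
  dist 2: {S1, S8}
  dist 3: {S3, S9, S10}
  dist 4: {S5, S13}
  dist 5: {S11}
  dist 6: {S2, S6}
  -> S2 reached at distance 6
Shortest path length = 6

6


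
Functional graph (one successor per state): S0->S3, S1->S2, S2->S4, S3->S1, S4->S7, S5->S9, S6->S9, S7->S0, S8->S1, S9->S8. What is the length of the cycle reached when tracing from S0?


Trace from S0 until a state repeats:
  S0 -> S3 -> S1 -> S2 -> S4 -> S7 -> S0
S0 first seen at step 0, revisited at step 6.
Cycle length = 6 - 0 = 6

6


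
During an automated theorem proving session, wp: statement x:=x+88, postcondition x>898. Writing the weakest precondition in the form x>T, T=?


Formula: wp(x:=E, P) = P[E/x] (substitute E for x in postcondition)
Step 1: Postcondition: x>898
Step 2: Substitute x+88 for x: x+88>898
Step 3: Solve for x: x > 898-88 = 810

810


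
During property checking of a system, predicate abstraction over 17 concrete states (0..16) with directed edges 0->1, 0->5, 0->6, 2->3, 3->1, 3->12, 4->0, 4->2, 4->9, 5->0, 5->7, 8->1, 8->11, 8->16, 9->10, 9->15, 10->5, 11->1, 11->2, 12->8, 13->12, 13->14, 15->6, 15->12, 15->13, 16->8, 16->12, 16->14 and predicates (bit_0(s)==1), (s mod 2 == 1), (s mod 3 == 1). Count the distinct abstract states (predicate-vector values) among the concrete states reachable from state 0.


BFS from 0:
Concrete reachable: {0, 1, 5, 6, 7}
Abstract via predicates (bit_0(s)==1), (s mod 2 == 1), (s mod 3 == 1):
  (0,0,0) <- {0, 6}
  (1,1,0) <- {5}
  (1,1,1) <- {1, 7}
Distinct abstract states = 3

3


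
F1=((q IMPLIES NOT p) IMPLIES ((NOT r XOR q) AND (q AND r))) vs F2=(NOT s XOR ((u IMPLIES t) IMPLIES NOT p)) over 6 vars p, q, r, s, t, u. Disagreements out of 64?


F1 = ((q IMPLIES NOT p) IMPLIES ((NOT r XOR q) AND (q AND r)))
F2 = (NOT s XOR ((u IMPLIES t) IMPLIES NOT p))
Evaluate both on each of 64 rows (bits = p,q,r,s,t,u):
  row 0 [000000]: F1=0 F2=0 -> 0
  row 1 [000001]: F1=0 F2=0 -> 0
  row 2 [000010]: F1=0 F2=0 -> 0
  row 3 [000011]: F1=0 F2=0 -> 0
  row 4 [000100]: F1=0 F2=1 (differ) -> 1
  (every remaining row is evaluated the same way; all 64 results are listed next)
Full result column, 8 rows per line (p,q,r fixed per line; s,t,u runs 000..111 left to right):
  rows 0-7 [p,q,r=000]: 00001111  (ones: 4)
  rows 8-15 [p,q,r=001]: 00001111  (ones: 4)
  rows 16-23 [p,q,r=010]: 00001111  (ones: 4)
  rows 24-31 [p,q,r=011]: 11110000  (ones: 4)
  rows 32-39 [p,q,r=100]: 10110100  (ones: 4)
  rows 40-47 [p,q,r=101]: 10110100  (ones: 4)
  rows 48-55 [p,q,r=110]: 01001011  (ones: 4)
  rows 56-63 [p,q,r=111]: 01001011  (ones: 4)
Disagreements = 4+4+4+4+4+4+4+4 = 32

32


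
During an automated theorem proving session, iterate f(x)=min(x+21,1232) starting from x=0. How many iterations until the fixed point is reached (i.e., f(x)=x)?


Step 1: x=0, cap=1232, increment=21
Step 2: x grows by 21 each step until capped at 1232; fixed point is x=1232
Step 3: iterations = ceil(1232/21) = 59

59


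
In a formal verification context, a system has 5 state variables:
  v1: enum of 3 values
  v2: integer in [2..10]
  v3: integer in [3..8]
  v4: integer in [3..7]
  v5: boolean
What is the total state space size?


State space = product of domain sizes of all variables.
Domain sizes:
  v1 (enum of 3 values): 3
  v2 (integer in [2..10]): 9
  v3 (integer in [3..8]): 6
  v4 (integer in [3..7]): 5
  v5 (boolean): 2
Product = 3 * 9 * 6 * 5 * 2 = 1620

1620


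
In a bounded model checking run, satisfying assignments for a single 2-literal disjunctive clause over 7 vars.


Step 1: Total=2^7=128
Step 2: Unsat when all 2 false: 2^5=32
Step 3: Sat=128-32=96

96


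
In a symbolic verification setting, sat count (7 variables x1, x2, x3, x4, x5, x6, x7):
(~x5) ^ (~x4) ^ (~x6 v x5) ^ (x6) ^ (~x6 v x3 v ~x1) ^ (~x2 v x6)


CNF with 6 clauses over 7 vars (128 assignments).
An assignment satisfies CNF iff every clause has >=1 true literal.
Check each row (bits = x1,x2,x3,x4,x5,x6,x7; clause T/F shown):
  row 0 [0000000]: clauses=TTTFTT -> 0
  row 1 [0000001]: clauses=TTTFTT -> 0
  row 2 [0000010]: clauses=TTFTTT -> 0
  row 3 [0000011]: clauses=TTFTTT -> 0
  row 4 [0000100]: clauses=FTTFTT -> 0
  (every remaining row is evaluated the same way; all 128 results are listed next)
Full result column, 8 rows per line (x1,x2,x3,x4 fixed per line; x5,x6,x7 runs 000..111 left to right):
  rows 0-7 [x1,x2,x3,x4=0000]: 00000000  (ones: 0)
  rows 8-15 [x1,x2,x3,x4=0001]: 00000000  (ones: 0)
  rows 16-23 [x1,x2,x3,x4=0010]: 00000000  (ones: 0)
  rows 24-31 [x1,x2,x3,x4=0011]: 00000000  (ones: 0)
  rows 32-39 [x1,x2,x3,x4=0100]: 00000000  (ones: 0)
  rows 40-47 [x1,x2,x3,x4=0101]: 00000000  (ones: 0)
  rows 48-55 [x1,x2,x3,x4=0110]: 00000000  (ones: 0)
  rows 56-63 [x1,x2,x3,x4=0111]: 00000000  (ones: 0)
  rows 64-71 [x1,x2,x3,x4=1000]: 00000000  (ones: 0)
  rows 72-79 [x1,x2,x3,x4=1001]: 00000000  (ones: 0)
  rows 80-87 [x1,x2,x3,x4=1010]: 00000000  (ones: 0)
  rows 88-95 [x1,x2,x3,x4=1011]: 00000000  (ones: 0)
  rows 96-103 [x1,x2,x3,x4=1100]: 00000000  (ones: 0)
  rows 104-111 [x1,x2,x3,x4=1101]: 00000000  (ones: 0)
  rows 112-119 [x1,x2,x3,x4=1110]: 00000000  (ones: 0)
  rows 120-127 [x1,x2,x3,x4=1111]: 00000000  (ones: 0)
Satisfying assignments = 0+0+0+0+0+0+0+0+0+0+0+0+0+0+0+0 = 0

0


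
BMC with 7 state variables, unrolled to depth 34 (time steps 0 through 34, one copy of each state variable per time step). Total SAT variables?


BMC unrolls to depth k, creating one copy of each state var for steps 0..k.
Step count = 34 + 1 = 35 (steps 0 through 34)
Vars per step = 7
Total = 7 * 35 = 245

245


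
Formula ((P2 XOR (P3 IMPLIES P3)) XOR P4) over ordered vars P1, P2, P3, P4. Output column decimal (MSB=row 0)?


Formula: ((P2 XOR (P3 IMPLIES P3)) XOR P4) over P1, P2, P3, P4 (16 rows)
Evaluate each row (bits = P1,P2,P3,P4, MSB first):
  row 0 [0000]: ((0 XOR (0 IMPLIES 0)) XOR 0) -> 1
  row 1 [0001]: ((0 XOR (0 IMPLIES 0)) XOR 1) -> 0
  row 2 [0010]: ((0 XOR (1 IMPLIES 1)) XOR 0) -> 1
  row 3 [0011]: ((0 XOR (1 IMPLIES 1)) XOR 1) -> 0
  row 4 [0100]: ((1 XOR (0 IMPLIES 0)) XOR 0) -> 0
  row 5 [0101]: ((1 XOR (0 IMPLIES 0)) XOR 1) -> 1
  row 6 [0110]: ((1 XOR (1 IMPLIES 1)) XOR 0) -> 0
  row 7 [0111]: ((1 XOR (1 IMPLIES 1)) XOR 1) -> 1
  row 8 [1000]: ((0 XOR (0 IMPLIES 0)) XOR 0) -> 1
  row 9 [1001]: ((0 XOR (0 IMPLIES 0)) XOR 1) -> 0
  row 10 [1010]: ((0 XOR (1 IMPLIES 1)) XOR 0) -> 1
  row 11 [1011]: ((0 XOR (1 IMPLIES 1)) XOR 1) -> 0
  row 12 [1100]: ((1 XOR (0 IMPLIES 0)) XOR 0) -> 0
  row 13 [1101]: ((1 XOR (0 IMPLIES 0)) XOR 1) -> 1
  row 14 [1110]: ((1 XOR (1 IMPLIES 1)) XOR 0) -> 0
  row 15 [1111]: ((1 XOR (1 IMPLIES 1)) XOR 1) -> 1
Full result column, 4 rows per line (P1,P2 fixed per line; P3,P4 runs 00..11 left to right):
  rows 0-3 [P1,P2=00]: 1010  = hex A
  rows 4-7 [P1,P2=01]: 0101  = hex 5
  rows 8-11 [P1,P2=10]: 1010  = hex A
  rows 12-15 [P1,P2=11]: 0101  = hex 5
Output column (row 0 .. row 15) = 1010010110100101
Output column grouped in 4s = 1010 0101 1010 0101 = 0xA5A5
Convert to decimal digit by digit (value = value*16 + digit):
  A -> 10
  10*16 + 5 = 165
  165*16 + 10 (A) = 2650
  2650*16 + 5 = 42405
Decimal = 42405

42405


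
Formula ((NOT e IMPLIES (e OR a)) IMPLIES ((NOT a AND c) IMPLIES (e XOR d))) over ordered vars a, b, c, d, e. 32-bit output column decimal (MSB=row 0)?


Formula: ((NOT e IMPLIES (e OR a)) IMPLIES ((NOT a AND c) IMPLIES (e XOR d))) over a, b, c, d, e (32 rows)
Evaluate each row (bits = a,b,c,d,e, MSB first):
  row 0 [00000]: ((NOT 0 IMPLIES (0 OR 0)) IMPLIES ((NOT 0 AND 0) IMPLIES (0 XOR 0))) -> 1
  row 1 [00001]: ((NOT 1 IMPLIES (1 OR 0)) IMPLIES ((NOT 0 AND 0) IMPLIES (1 XOR 0))) -> 1
  row 2 [00010]: ((NOT 0 IMPLIES (0 OR 0)) IMPLIES ((NOT 0 AND 0) IMPLIES (0 XOR 1))) -> 1
  row 3 [00011]: ((NOT 1 IMPLIES (1 OR 0)) IMPLIES ((NOT 0 AND 0) IMPLIES (1 XOR 1))) -> 1
  row 4 [00100]: ((NOT 0 IMPLIES (0 OR 0)) IMPLIES ((NOT 0 AND 1) IMPLIES (0 XOR 0))) -> 1
  row 5 [00101]: ((NOT 1 IMPLIES (1 OR 0)) IMPLIES ((NOT 0 AND 1) IMPLIES (1 XOR 0))) -> 1
  row 6 [00110]: ((NOT 0 IMPLIES (0 OR 0)) IMPLIES ((NOT 0 AND 1) IMPLIES (0 XOR 1))) -> 1
  row 7 [00111]: ((NOT 1 IMPLIES (1 OR 0)) IMPLIES ((NOT 0 AND 1) IMPLIES (1 XOR 1))) -> 0
  row 8 [01000]: ((NOT 0 IMPLIES (0 OR 0)) IMPLIES ((NOT 0 AND 0) IMPLIES (0 XOR 0))) -> 1
  row 9 [01001]: ((NOT 1 IMPLIES (1 OR 0)) IMPLIES ((NOT 0 AND 0) IMPLIES (1 XOR 0))) -> 1
  row 10 [01010]: ((NOT 0 IMPLIES (0 OR 0)) IMPLIES ((NOT 0 AND 0) IMPLIES (0 XOR 1))) -> 1
  row 11 [01011]: ((NOT 1 IMPLIES (1 OR 0)) IMPLIES ((NOT 0 AND 0) IMPLIES (1 XOR 1))) -> 1
  row 12 [01100]: ((NOT 0 IMPLIES (0 OR 0)) IMPLIES ((NOT 0 AND 1) IMPLIES (0 XOR 0))) -> 1
  row 13 [01101]: ((NOT 1 IMPLIES (1 OR 0)) IMPLIES ((NOT 0 AND 1) IMPLIES (1 XOR 0))) -> 1
  row 14 [01110]: ((NOT 0 IMPLIES (0 OR 0)) IMPLIES ((NOT 0 AND 1) IMPLIES (0 XOR 1))) -> 1
  row 15 [01111]: ((NOT 1 IMPLIES (1 OR 0)) IMPLIES ((NOT 0 AND 1) IMPLIES (1 XOR 1))) -> 0
  row 16 [10000]: ((NOT 0 IMPLIES (0 OR 1)) IMPLIES ((NOT 1 AND 0) IMPLIES (0 XOR 0))) -> 1
  row 17 [10001]: ((NOT 1 IMPLIES (1 OR 1)) IMPLIES ((NOT 1 AND 0) IMPLIES (1 XOR 0))) -> 1
  row 18 [10010]: ((NOT 0 IMPLIES (0 OR 1)) IMPLIES ((NOT 1 AND 0) IMPLIES (0 XOR 1))) -> 1
  row 19 [10011]: ((NOT 1 IMPLIES (1 OR 1)) IMPLIES ((NOT 1 AND 0) IMPLIES (1 XOR 1))) -> 1
  row 20 [10100]: ((NOT 0 IMPLIES (0 OR 1)) IMPLIES ((NOT 1 AND 1) IMPLIES (0 XOR 0))) -> 1
  row 21 [10101]: ((NOT 1 IMPLIES (1 OR 1)) IMPLIES ((NOT 1 AND 1) IMPLIES (1 XOR 0))) -> 1
  row 22 [10110]: ((NOT 0 IMPLIES (0 OR 1)) IMPLIES ((NOT 1 AND 1) IMPLIES (0 XOR 1))) -> 1
  row 23 [10111]: ((NOT 1 IMPLIES (1 OR 1)) IMPLIES ((NOT 1 AND 1) IMPLIES (1 XOR 1))) -> 1
  row 24 [11000]: ((NOT 0 IMPLIES (0 OR 1)) IMPLIES ((NOT 1 AND 0) IMPLIES (0 XOR 0))) -> 1
  row 25 [11001]: ((NOT 1 IMPLIES (1 OR 1)) IMPLIES ((NOT 1 AND 0) IMPLIES (1 XOR 0))) -> 1
  row 26 [11010]: ((NOT 0 IMPLIES (0 OR 1)) IMPLIES ((NOT 1 AND 0) IMPLIES (0 XOR 1))) -> 1
  row 27 [11011]: ((NOT 1 IMPLIES (1 OR 1)) IMPLIES ((NOT 1 AND 0) IMPLIES (1 XOR 1))) -> 1
  row 28 [11100]: ((NOT 0 IMPLIES (0 OR 1)) IMPLIES ((NOT 1 AND 1) IMPLIES (0 XOR 0))) -> 1
  row 29 [11101]: ((NOT 1 IMPLIES (1 OR 1)) IMPLIES ((NOT 1 AND 1) IMPLIES (1 XOR 0))) -> 1
  row 30 [11110]: ((NOT 0 IMPLIES (0 OR 1)) IMPLIES ((NOT 1 AND 1) IMPLIES (0 XOR 1))) -> 1
  row 31 [11111]: ((NOT 1 IMPLIES (1 OR 1)) IMPLIES ((NOT 1 AND 1) IMPLIES (1 XOR 1))) -> 1
Full result column, 4 rows per line (a,b,c fixed per line; d,e runs 00..11 left to right):
  rows 0-3 [a,b,c=000]: 1111  = hex F
  rows 4-7 [a,b,c=001]: 1110  = hex E
  rows 8-11 [a,b,c=010]: 1111  = hex F
  rows 12-15 [a,b,c=011]: 1110  = hex E
  rows 16-19 [a,b,c=100]: 1111  = hex F
  rows 20-23 [a,b,c=101]: 1111  = hex F
  rows 24-27 [a,b,c=110]: 1111  = hex F
  rows 28-31 [a,b,c=111]: 1111  = hex F
Output column (row 0 .. row 31) = 11111110111111101111111111111111
Output column grouped in 4s = 1111 1110 1111 1110 1111 1111 1111 1111 = 0xFEFEFFFF
Convert to decimal digit by digit (value = value*16 + digit):
  F -> 15
  15*16 + 14 (E) = 254
  254*16 + 15 (F) = 4079
  4079*16 + 14 (E) = 65278
  65278*16 + 15 (F) = 1044463
  1044463*16 + 15 (F) = 16711423
  16711423*16 + 15 (F) = 267382783
  267382783*16 + 15 (F) = 4278124543
Decimal = 4278124543

4278124543


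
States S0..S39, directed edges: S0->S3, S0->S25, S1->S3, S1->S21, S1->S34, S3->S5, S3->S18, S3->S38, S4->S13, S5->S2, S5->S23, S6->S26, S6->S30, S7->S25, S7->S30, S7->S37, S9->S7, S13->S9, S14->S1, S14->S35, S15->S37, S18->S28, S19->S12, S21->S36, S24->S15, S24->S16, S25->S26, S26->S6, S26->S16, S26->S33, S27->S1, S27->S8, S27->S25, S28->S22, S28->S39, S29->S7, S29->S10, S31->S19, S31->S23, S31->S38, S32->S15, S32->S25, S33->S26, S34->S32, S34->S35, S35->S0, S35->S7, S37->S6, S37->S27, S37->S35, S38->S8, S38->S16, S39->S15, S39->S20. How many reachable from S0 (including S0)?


BFS from S0:
  layer 0: {S0}
  layer 1: {S3, S25}
  layer 2: {S5, S18, S26, S38}
  layer 3: {S2, S6, S8, S16, S23, S28, S33}
  layer 4: {S22, S30, S39}
  layer 5: {S15, S20}
  layer 6: {S37}
  layer 7: {S27, S35}
  layer 8: {S1, S7}
  layer 9: {S21, S34}
  layer 10: {S32, S36}
Reachable set: {S0, S1, S2, S3, S5, S6, S7, S8, S15, S16, S18, S20, S21, S22, S23, S25, S26, S27, S28, S30, S32, S33, S34, S35, S36, S37, S38, S39}
Count = 28

28


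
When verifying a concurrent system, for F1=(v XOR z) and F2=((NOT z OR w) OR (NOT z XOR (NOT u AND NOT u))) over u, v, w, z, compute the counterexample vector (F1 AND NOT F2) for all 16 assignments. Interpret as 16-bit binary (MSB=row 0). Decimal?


F1 = (v XOR z)
F2 = ((NOT z OR w) OR (NOT z XOR (NOT u AND NOT u)))
Counterexample to F1=>F2 is where F1=1 and F2=0.
Evaluate each row (bits = u,v,w,z, MSB first):
  row 0 [0000]: F1=0 F2=1 -> F1&~F2 -> 0
  row 1 [0001]: F1=1 F2=1 -> F1&~F2 -> 0
  row 2 [0010]: F1=0 F2=1 -> F1&~F2 -> 0
  row 3 [0011]: F1=1 F2=1 -> F1&~F2 -> 0
  row 4 [0100]: F1=1 F2=1 -> F1&~F2 -> 0
  row 5 [0101]: F1=0 F2=1 -> F1&~F2 -> 0
  row 6 [0110]: F1=1 F2=1 -> F1&~F2 -> 0
  row 7 [0111]: F1=0 F2=1 -> F1&~F2 -> 0
  row 8 [1000]: F1=0 F2=1 -> F1&~F2 -> 0
  row 9 [1001]: F1=1 F2=0 -> F1&~F2 -> 1
  row 10 [1010]: F1=0 F2=1 -> F1&~F2 -> 0
  row 11 [1011]: F1=1 F2=1 -> F1&~F2 -> 0
  row 12 [1100]: F1=1 F2=1 -> F1&~F2 -> 0
  row 13 [1101]: F1=0 F2=0 -> F1&~F2 -> 0
  row 14 [1110]: F1=1 F2=1 -> F1&~F2 -> 0
  row 15 [1111]: F1=0 F2=1 -> F1&~F2 -> 0
Full result column, 4 rows per line (u,v fixed per line; w,z runs 00..11 left to right):
  rows 0-3 [u,v=00]: 0000  = hex 0
  rows 4-7 [u,v=01]: 0000  = hex 0
  rows 8-11 [u,v=10]: 0100  = hex 4
  rows 12-15 [u,v=11]: 0000  = hex 0
Counterexample vector (row 0 .. row 15) = 0000000001000000
Output column grouped in 4s = 0000 0000 0100 0000 = 0x0040
Convert to decimal digit by digit (value = value*16 + digit):
  0 -> 0
  0*16 + 0 = 0
  0*16 + 4 = 4
  4*16 + 0 = 64
Decimal = 64

64


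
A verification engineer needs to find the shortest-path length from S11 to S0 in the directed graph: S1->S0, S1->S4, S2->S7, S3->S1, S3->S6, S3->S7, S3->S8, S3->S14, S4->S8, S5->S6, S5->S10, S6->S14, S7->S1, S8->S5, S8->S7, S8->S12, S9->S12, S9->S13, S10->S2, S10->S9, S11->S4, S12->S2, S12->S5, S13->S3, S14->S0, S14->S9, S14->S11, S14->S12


BFS layer-by-layer from S11:
  dist 0: {S11}
  dist 1: {S4}
  dist 2: {S8}
  dist 3: {S5, S7, S12}
  dist 4: {S1, S2, S6, S10}
  dist 5: {S0, S9, S14}
  -> S0 reached at distance 5
Shortest path length = 5

5


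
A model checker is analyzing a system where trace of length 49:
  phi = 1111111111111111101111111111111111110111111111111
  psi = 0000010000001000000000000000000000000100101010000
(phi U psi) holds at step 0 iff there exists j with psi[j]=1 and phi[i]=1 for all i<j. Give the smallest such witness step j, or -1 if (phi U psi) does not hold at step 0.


(phi U psi) at 0: need smallest j with psi[j]=1 and phi[i]=1 for all i in [0,j).
Scan from step 0:
  step 0: phi=1, psi=0 -> continue
  step 1: phi=1, psi=0 -> continue
  step 2: phi=1, psi=0 -> continue
  step 3: phi=1, psi=0 -> continue
  step 5: psi=1 and phi held for [0,5) -> witness found
Witness step = 5

5


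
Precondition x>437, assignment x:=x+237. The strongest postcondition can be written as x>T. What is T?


Formula: sp(P, x:=E) = exists old_x. (x = E[old_x/x]) AND P[old_x/x] (old_x is the value of x before the assignment; eliminate old_x by solving x = E[old_x/x] for old_x)
Step 1: Precondition P: x>437, i.e. old_x > 437
Step 2: Assignment gives x = old_x + 237, so old_x = x - 237
Step 3: Substitute into P: x - 237 > 437
Step 4: Simplify: x > 437+237 = 674

674


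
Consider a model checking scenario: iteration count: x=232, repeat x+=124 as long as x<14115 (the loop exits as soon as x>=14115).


Step 1: x goes from 232 toward 14115 by 124; the body runs while x<14115, so iterations = ceil((bound-start)/step)
Step 2: Distance=13883
Step 3: ceil(13883/124)=112

112


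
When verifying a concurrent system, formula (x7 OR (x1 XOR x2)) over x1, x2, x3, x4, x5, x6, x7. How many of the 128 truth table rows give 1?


Formula: (x7 OR (x1 XOR x2)) over 7 vars (128 rows)
Evaluate each row (x1, x2, x3, x4, x5, x6, x7 as bits, MSB first):
  row 0 [0000000]: (0 OR (0 XOR 0)) -> 0
  row 1 [0000001]: (1 OR (0 XOR 0)) -> 1
  row 2 [0000010]: (0 OR (0 XOR 0)) -> 0
  row 3 [0000011]: (1 OR (0 XOR 0)) -> 1
  row 4 [0000100]: (0 OR (0 XOR 0)) -> 0
  (every remaining row is evaluated the same way; all 128 results are listed next)
Full result column, 8 rows per line (x1,x2,x3,x4 fixed per line; x5,x6,x7 runs 000..111 left to right):
  rows 0-7 [x1,x2,x3,x4=0000]: 01010101  (ones: 4)
  rows 8-15 [x1,x2,x3,x4=0001]: 01010101  (ones: 4)
  rows 16-23 [x1,x2,x3,x4=0010]: 01010101  (ones: 4)
  rows 24-31 [x1,x2,x3,x4=0011]: 01010101  (ones: 4)
  rows 32-39 [x1,x2,x3,x4=0100]: 11111111  (ones: 8)
  rows 40-47 [x1,x2,x3,x4=0101]: 11111111  (ones: 8)
  rows 48-55 [x1,x2,x3,x4=0110]: 11111111  (ones: 8)
  rows 56-63 [x1,x2,x3,x4=0111]: 11111111  (ones: 8)
  rows 64-71 [x1,x2,x3,x4=1000]: 11111111  (ones: 8)
  rows 72-79 [x1,x2,x3,x4=1001]: 11111111  (ones: 8)
  rows 80-87 [x1,x2,x3,x4=1010]: 11111111  (ones: 8)
  rows 88-95 [x1,x2,x3,x4=1011]: 11111111  (ones: 8)
  rows 96-103 [x1,x2,x3,x4=1100]: 01010101  (ones: 4)
  rows 104-111 [x1,x2,x3,x4=1101]: 01010101  (ones: 4)
  rows 112-119 [x1,x2,x3,x4=1110]: 01010101  (ones: 4)
  rows 120-127 [x1,x2,x3,x4=1111]: 01010101  (ones: 4)
Count of 1-rows = 4+4+4+4+8+8+8+8+8+8+8+8+4+4+4+4 = 96

96


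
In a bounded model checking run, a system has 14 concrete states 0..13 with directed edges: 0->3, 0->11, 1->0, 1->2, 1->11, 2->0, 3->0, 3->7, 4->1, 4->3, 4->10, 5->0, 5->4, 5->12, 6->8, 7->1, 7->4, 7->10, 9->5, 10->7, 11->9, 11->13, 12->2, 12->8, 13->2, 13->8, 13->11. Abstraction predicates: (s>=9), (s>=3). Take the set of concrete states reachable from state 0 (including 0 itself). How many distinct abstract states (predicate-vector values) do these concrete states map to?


BFS from 0:
Concrete reachable: {0, 1, 2, 3, 4, 5, 7, 8, 9, 10, 11, 12, 13}
Abstract via predicates (s>=9), (s>=3):
  (0,0) <- {0, 1, 2}
  (0,1) <- {3, 4, 5, 7, 8}
  (1,1) <- {9, 10, 11, 12, 13}
Distinct abstract states = 3

3


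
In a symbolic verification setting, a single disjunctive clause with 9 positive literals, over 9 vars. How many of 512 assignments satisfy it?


Step 1: Total=2^9=512
Step 2: Unsat when all 9 false: 2^0=1
Step 3: Sat=512-1=511

511


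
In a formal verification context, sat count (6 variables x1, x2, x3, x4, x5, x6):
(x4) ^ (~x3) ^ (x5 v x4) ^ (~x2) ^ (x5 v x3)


CNF with 5 clauses over 6 vars (64 assignments).
An assignment satisfies CNF iff every clause has >=1 true literal.
Check each row (bits = x1,x2,x3,x4,x5,x6; clause T/F shown):
  row 0 [000000]: clauses=FTFTF -> 0
  row 1 [000001]: clauses=FTFTF -> 0
  row 2 [000010]: clauses=FTTTT -> 0
  row 3 [000011]: clauses=FTTTT -> 0
  row 4 [000100]: clauses=TTTTF -> 0
  (every remaining row is evaluated the same way; all 64 results are listed next)
Full result column, 8 rows per line (x1,x2,x3 fixed per line; x4,x5,x6 runs 000..111 left to right):
  rows 0-7 [x1,x2,x3=000]: 00000011  (ones: 2)
  rows 8-15 [x1,x2,x3=001]: 00000000  (ones: 0)
  rows 16-23 [x1,x2,x3=010]: 00000000  (ones: 0)
  rows 24-31 [x1,x2,x3=011]: 00000000  (ones: 0)
  rows 32-39 [x1,x2,x3=100]: 00000011  (ones: 2)
  rows 40-47 [x1,x2,x3=101]: 00000000  (ones: 0)
  rows 48-55 [x1,x2,x3=110]: 00000000  (ones: 0)
  rows 56-63 [x1,x2,x3=111]: 00000000  (ones: 0)
Satisfying assignments = 2+0+0+0+2+0+0+0 = 4

4


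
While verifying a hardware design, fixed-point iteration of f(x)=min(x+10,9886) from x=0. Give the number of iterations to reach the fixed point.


Step 1: x=0, cap=9886, increment=10
Step 2: x grows by 10 each step until capped at 9886; fixed point is x=9886
Step 3: iterations = ceil(9886/10) = 989

989


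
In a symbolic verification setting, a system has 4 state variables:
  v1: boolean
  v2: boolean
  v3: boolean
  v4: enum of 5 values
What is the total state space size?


State space = product of domain sizes of all variables.
Domain sizes:
  v1 (boolean): 2
  v2 (boolean): 2
  v3 (boolean): 2
  v4 (enum of 5 values): 5
Product = 2 * 2 * 2 * 5 = 40

40


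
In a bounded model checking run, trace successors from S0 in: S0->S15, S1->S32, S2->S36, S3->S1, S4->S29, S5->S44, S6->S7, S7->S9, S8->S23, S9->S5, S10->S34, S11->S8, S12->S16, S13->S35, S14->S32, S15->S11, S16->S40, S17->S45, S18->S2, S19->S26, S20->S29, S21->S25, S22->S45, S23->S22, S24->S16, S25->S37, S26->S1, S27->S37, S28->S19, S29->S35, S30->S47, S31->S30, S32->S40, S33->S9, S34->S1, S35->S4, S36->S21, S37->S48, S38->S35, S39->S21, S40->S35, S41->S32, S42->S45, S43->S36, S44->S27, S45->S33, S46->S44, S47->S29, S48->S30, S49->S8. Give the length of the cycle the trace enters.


Trace from S0 until a state repeats:
  S0 -> S15 -> S11 -> S8 -> S23 -> S22 -> S45 -> S33 -> S9 -> S5 -> S44 -> S27 -> S37 -> S48 -> S30 -> S47 -> S29 -> S35 -> S4 -> S29
S29 first seen at step 16, revisited at step 19.
Cycle length = 19 - 16 = 3

3


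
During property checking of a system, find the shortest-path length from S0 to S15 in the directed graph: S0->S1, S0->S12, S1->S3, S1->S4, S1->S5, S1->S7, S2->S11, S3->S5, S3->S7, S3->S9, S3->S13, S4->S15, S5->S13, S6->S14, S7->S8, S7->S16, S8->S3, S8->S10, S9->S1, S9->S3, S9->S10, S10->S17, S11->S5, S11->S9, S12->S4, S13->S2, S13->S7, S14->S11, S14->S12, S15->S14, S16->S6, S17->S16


BFS layer-by-layer from S0:
  dist 0: {S0}
  dist 1: {S1, S12}
  dist 2: {S3, S4, S5, S7}
  dist 3: {S8, S9, S13, S15, S16}
  -> S15 reached at distance 3
Shortest path length = 3

3


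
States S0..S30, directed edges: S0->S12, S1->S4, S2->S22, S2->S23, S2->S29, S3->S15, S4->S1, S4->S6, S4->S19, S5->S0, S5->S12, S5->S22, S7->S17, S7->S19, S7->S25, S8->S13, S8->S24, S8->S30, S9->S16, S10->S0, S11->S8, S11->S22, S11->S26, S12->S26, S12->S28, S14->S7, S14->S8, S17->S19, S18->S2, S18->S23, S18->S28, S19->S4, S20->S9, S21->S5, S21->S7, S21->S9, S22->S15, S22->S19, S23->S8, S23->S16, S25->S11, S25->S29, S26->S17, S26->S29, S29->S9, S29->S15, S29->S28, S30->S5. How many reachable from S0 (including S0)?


BFS from S0:
  layer 0: {S0}
  layer 1: {S12}
  layer 2: {S26, S28}
  layer 3: {S17, S29}
  layer 4: {S9, S15, S19}
  layer 5: {S4, S16}
  layer 6: {S1, S6}
Reachable set: {S0, S1, S4, S6, S9, S12, S15, S16, S17, S19, S26, S28, S29}
Count = 13

13


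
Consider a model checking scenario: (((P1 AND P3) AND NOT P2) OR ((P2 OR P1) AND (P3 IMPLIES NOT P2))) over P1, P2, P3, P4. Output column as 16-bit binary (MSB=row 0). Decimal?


Formula: (((P1 AND P3) AND NOT P2) OR ((P2 OR P1) AND (P3 IMPLIES NOT P2))) over P1, P2, P3, P4 (16 rows)
Evaluate each row (bits = P1,P2,P3,P4, MSB first):
  row 0 [0000]: (((0 AND 0) AND NOT 0) OR ((0 OR 0) AND (0 IMPLIES NOT 0))) -> 0
  row 1 [0001]: (((0 AND 0) AND NOT 0) OR ((0 OR 0) AND (0 IMPLIES NOT 0))) -> 0
  row 2 [0010]: (((0 AND 1) AND NOT 0) OR ((0 OR 0) AND (1 IMPLIES NOT 0))) -> 0
  row 3 [0011]: (((0 AND 1) AND NOT 0) OR ((0 OR 0) AND (1 IMPLIES NOT 0))) -> 0
  row 4 [0100]: (((0 AND 0) AND NOT 1) OR ((1 OR 0) AND (0 IMPLIES NOT 1))) -> 1
  row 5 [0101]: (((0 AND 0) AND NOT 1) OR ((1 OR 0) AND (0 IMPLIES NOT 1))) -> 1
  row 6 [0110]: (((0 AND 1) AND NOT 1) OR ((1 OR 0) AND (1 IMPLIES NOT 1))) -> 0
  row 7 [0111]: (((0 AND 1) AND NOT 1) OR ((1 OR 0) AND (1 IMPLIES NOT 1))) -> 0
  row 8 [1000]: (((1 AND 0) AND NOT 0) OR ((0 OR 1) AND (0 IMPLIES NOT 0))) -> 1
  row 9 [1001]: (((1 AND 0) AND NOT 0) OR ((0 OR 1) AND (0 IMPLIES NOT 0))) -> 1
  row 10 [1010]: (((1 AND 1) AND NOT 0) OR ((0 OR 1) AND (1 IMPLIES NOT 0))) -> 1
  row 11 [1011]: (((1 AND 1) AND NOT 0) OR ((0 OR 1) AND (1 IMPLIES NOT 0))) -> 1
  row 12 [1100]: (((1 AND 0) AND NOT 1) OR ((1 OR 1) AND (0 IMPLIES NOT 1))) -> 1
  row 13 [1101]: (((1 AND 0) AND NOT 1) OR ((1 OR 1) AND (0 IMPLIES NOT 1))) -> 1
  row 14 [1110]: (((1 AND 1) AND NOT 1) OR ((1 OR 1) AND (1 IMPLIES NOT 1))) -> 0
  row 15 [1111]: (((1 AND 1) AND NOT 1) OR ((1 OR 1) AND (1 IMPLIES NOT 1))) -> 0
Full result column, 4 rows per line (P1,P2 fixed per line; P3,P4 runs 00..11 left to right):
  rows 0-3 [P1,P2=00]: 0000  = hex 0
  rows 4-7 [P1,P2=01]: 1100  = hex C
  rows 8-11 [P1,P2=10]: 1111  = hex F
  rows 12-15 [P1,P2=11]: 1100  = hex C
Output column (row 0 .. row 15) = 0000110011111100
Output column grouped in 4s = 0000 1100 1111 1100 = 0x0CFC
Convert to decimal digit by digit (value = value*16 + digit):
  0 -> 0
  0*16 + 12 (C) = 12
  12*16 + 15 (F) = 207
  207*16 + 12 (C) = 3324
Decimal = 3324

3324
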